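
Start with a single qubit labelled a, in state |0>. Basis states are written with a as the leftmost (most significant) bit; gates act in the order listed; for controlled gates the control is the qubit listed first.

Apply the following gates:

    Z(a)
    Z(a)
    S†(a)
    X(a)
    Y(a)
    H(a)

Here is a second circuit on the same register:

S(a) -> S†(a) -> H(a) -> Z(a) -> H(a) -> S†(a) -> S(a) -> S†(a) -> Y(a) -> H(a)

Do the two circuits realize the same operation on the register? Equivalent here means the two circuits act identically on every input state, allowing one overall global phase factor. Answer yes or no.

No: there is an input state on which the two circuits produce genuinely different outputs (not merely differing by a phase).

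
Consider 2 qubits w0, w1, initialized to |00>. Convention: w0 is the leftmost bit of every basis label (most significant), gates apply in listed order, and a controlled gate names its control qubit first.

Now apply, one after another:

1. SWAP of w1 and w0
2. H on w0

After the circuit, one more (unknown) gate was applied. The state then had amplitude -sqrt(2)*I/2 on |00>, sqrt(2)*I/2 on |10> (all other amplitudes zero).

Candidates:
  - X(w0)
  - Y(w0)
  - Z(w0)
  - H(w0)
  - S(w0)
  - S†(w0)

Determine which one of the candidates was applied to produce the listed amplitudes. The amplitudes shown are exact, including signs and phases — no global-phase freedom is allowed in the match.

It was Y(w0) that produced the state shown.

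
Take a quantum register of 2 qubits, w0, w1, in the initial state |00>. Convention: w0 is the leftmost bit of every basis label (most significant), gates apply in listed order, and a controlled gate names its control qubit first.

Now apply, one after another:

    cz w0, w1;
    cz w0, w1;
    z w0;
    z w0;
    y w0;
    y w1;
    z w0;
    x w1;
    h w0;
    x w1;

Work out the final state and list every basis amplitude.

The resulting statevector has amplitude 0 on |00>, sqrt(2)/2 on |01>, 0 on |10>, -sqrt(2)/2 on |11>.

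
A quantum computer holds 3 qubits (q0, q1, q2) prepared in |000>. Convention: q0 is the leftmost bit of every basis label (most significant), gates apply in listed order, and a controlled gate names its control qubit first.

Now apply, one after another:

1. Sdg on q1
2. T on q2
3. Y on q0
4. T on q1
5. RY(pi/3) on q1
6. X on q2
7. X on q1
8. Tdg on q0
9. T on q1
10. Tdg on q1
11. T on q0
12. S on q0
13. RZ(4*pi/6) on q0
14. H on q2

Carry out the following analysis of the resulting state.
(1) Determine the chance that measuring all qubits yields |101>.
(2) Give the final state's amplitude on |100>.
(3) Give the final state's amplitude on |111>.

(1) Outcome |101> occurs with probability 1/8. Key observation: steps 8-11 multiply out to the identity, so the circuit reduces to the remaining gates.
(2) The final state's coefficient on |100> equals -sqrt(2)*exp(I*pi/3)/4.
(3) The amplitude on |111> is sqrt(6)*exp(I*pi/3)/4.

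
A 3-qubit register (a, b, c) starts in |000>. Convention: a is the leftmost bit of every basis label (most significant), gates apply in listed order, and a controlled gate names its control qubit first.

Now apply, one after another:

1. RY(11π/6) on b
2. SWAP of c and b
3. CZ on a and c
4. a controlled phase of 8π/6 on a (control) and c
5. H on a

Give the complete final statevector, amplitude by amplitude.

The final amplitudes are -sqrt(3)/4 - 1/4 on |000>, -1/4 + sqrt(3)/4 on |001>, 0 on |010>, 0 on |011>, -sqrt(3)/4 - 1/4 on |100>, -1/4 + sqrt(3)/4 on |101>, 0 on |110>, 0 on |111>.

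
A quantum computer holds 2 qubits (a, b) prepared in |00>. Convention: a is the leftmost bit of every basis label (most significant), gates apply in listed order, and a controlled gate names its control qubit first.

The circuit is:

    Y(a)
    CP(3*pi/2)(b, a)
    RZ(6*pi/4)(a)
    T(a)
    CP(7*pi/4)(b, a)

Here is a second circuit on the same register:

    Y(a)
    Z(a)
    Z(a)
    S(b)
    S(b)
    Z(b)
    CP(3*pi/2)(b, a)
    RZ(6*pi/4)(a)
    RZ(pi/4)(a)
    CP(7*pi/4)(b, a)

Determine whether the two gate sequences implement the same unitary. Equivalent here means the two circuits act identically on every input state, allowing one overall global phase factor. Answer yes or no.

Yes — the two circuits implement the same unitary up to a global phase.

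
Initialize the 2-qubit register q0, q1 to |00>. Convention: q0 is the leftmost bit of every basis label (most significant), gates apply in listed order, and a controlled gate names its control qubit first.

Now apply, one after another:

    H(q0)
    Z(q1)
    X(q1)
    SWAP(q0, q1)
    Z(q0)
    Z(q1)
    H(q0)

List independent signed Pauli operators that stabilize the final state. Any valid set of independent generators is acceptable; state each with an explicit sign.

One valid set of independent stabilizer generators is -XI, -IX (any independent generating set of the same group is equally correct).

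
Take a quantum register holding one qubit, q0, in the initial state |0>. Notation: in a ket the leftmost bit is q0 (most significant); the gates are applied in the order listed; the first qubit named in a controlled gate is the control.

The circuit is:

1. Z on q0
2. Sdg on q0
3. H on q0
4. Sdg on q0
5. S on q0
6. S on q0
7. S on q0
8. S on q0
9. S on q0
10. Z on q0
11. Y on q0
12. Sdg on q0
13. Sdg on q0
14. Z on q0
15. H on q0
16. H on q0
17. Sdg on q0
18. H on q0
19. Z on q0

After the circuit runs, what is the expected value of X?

The observable X averages to 0. Key observation: steps 6-9 multiply out to the identity, so the circuit reduces to the remaining gates.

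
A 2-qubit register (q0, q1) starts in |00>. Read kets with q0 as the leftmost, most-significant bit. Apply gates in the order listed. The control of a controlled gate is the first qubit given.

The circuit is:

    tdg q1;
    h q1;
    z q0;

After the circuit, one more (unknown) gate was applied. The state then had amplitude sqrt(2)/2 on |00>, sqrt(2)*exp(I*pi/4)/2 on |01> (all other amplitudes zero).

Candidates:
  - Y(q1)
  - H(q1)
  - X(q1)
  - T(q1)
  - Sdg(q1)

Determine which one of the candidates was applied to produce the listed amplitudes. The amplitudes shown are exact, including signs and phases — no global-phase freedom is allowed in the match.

The applied gate was T(q1).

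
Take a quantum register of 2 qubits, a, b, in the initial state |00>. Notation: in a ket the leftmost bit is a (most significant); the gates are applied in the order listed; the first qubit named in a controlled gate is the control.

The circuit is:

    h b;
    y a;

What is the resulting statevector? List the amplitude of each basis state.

The final amplitudes are 0 on |00>, 0 on |01>, sqrt(2)*I/2 on |10>, sqrt(2)*I/2 on |11>.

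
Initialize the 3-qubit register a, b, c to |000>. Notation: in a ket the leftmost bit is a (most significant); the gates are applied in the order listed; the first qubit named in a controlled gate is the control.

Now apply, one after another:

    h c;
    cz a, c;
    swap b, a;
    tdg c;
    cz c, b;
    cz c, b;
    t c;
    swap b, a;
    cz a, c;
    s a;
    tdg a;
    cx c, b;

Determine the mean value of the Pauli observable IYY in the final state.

The expectation value of IYY is -1. Key observation: gates 2-9 undo each other exactly, leaving only the rest of the circuit to track.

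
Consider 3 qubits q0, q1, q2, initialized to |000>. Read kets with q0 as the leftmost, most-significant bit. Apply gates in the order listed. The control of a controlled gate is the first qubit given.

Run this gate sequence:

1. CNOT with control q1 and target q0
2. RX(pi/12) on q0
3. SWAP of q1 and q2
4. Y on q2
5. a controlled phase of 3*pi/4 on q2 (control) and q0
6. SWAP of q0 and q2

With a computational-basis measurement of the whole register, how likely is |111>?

Outcome |111> occurs with probability 0.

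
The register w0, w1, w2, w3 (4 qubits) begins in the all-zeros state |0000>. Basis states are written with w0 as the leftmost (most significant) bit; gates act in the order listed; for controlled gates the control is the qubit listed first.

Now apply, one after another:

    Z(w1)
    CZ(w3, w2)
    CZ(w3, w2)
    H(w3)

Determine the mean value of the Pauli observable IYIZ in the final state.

In the final state, IYIZ has expectation 0. Key observation: the block from step 2 through step 3 cancels to the identity and can be dropped.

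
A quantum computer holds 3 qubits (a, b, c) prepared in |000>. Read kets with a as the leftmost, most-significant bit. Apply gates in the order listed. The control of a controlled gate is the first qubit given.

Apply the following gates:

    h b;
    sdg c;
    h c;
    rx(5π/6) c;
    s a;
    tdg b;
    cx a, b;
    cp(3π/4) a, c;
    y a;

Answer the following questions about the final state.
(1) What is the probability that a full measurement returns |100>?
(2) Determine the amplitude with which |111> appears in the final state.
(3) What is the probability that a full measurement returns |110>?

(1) The probability of measuring |100> is 1/4.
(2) The final state's coefficient on |111> equals (-sqrt(6) - sqrt(2) - sqrt(6)*I + sqrt(2)*I)*exp(3*I*pi/4)/8.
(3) The probability of measuring |110> is 1/4.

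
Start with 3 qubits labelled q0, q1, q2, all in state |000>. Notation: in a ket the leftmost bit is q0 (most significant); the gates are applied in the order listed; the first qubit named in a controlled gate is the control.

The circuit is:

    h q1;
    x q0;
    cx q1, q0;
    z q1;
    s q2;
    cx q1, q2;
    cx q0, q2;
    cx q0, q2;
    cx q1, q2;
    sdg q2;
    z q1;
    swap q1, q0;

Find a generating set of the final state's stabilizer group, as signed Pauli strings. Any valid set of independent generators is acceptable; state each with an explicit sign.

One valid set of independent stabilizer generators is +XXI, -ZZI, +IIZ (any independent generating set of the same group is equally correct).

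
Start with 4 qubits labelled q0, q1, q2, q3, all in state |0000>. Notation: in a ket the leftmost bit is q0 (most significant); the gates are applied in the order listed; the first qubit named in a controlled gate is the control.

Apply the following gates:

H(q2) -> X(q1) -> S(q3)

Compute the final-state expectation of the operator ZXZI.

The expectation value of ZXZI is 0.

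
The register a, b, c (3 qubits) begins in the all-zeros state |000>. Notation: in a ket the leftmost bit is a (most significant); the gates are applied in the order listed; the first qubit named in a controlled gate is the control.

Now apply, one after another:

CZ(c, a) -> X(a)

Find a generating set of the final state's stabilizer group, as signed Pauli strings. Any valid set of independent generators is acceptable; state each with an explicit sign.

The final state is stabilized by the group generated by -ZII, +IZI, +IIZ; other independent generating sets are equally valid.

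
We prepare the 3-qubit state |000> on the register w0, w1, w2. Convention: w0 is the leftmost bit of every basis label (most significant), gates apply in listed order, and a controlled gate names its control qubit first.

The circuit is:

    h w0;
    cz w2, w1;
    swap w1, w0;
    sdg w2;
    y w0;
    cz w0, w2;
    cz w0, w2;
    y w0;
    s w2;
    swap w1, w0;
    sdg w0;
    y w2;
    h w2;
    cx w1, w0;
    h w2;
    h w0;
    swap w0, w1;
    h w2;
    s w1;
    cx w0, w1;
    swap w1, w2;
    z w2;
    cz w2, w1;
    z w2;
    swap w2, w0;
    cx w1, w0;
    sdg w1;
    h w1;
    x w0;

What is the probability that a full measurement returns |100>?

The probability of measuring |100> is 1/4.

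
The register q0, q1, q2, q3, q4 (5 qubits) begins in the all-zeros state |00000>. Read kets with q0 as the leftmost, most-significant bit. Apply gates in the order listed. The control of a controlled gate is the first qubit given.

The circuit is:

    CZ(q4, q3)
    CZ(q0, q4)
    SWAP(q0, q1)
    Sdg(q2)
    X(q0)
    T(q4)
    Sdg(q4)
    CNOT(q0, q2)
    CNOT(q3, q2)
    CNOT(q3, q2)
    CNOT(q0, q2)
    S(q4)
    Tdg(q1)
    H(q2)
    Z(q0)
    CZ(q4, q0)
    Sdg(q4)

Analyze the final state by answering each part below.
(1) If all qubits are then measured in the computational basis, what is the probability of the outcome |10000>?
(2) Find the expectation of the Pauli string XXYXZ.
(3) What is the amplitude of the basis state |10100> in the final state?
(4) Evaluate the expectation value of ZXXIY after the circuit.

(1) Outcome |10000> occurs with probability 1/2.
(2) The expectation value of XXYXZ is 0.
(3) The final state's coefficient on |10100> equals -sqrt(2)/2.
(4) The expectation value of ZXXIY is 0.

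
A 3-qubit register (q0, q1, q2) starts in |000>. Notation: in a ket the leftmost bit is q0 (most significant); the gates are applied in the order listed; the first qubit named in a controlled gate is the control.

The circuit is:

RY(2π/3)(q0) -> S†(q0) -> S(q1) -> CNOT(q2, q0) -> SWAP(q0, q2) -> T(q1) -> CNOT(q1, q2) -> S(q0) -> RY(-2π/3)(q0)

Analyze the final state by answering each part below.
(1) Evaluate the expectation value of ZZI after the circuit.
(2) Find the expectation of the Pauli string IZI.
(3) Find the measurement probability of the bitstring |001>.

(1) The observable ZZI averages to -1/2.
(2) The observable IZI averages to 1.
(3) A full measurement returns |001> with probability 3/16.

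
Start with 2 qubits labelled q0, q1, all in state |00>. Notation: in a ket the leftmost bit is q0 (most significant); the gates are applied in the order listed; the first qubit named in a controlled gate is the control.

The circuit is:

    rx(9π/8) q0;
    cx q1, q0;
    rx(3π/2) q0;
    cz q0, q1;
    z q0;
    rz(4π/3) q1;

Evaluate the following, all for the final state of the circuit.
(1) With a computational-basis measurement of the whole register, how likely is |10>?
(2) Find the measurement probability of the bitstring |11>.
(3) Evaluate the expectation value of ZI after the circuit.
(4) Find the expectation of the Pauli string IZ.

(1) The probability of measuring |10> is sqrt(2 - sqrt(2))/4 + 1/2.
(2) A full measurement returns |11> with probability 0.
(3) In the final state, ZI has expectation -sqrt(2 - sqrt(2))/2.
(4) The observable IZ averages to 1.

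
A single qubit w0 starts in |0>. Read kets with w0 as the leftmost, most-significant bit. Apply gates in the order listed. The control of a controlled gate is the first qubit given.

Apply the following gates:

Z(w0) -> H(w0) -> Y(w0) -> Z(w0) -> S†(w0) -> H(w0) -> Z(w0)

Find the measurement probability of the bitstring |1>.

The probability of measuring |1> is 1/2.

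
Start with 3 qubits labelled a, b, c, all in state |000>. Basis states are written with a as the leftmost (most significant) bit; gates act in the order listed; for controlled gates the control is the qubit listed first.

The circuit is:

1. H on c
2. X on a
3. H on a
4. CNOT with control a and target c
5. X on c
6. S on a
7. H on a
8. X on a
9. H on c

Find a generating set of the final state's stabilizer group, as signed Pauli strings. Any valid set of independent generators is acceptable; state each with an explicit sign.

One valid set of independent stabilizer generators is -YII, +IZI, +IIZ (any independent generating set of the same group is equally correct).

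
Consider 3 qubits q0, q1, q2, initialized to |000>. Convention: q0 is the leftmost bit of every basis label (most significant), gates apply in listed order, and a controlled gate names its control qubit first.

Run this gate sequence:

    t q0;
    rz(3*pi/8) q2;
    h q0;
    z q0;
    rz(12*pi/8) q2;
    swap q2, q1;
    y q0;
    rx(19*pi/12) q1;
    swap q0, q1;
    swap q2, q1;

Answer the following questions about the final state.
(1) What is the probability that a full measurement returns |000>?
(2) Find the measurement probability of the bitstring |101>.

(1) The probability of measuring |000> is -sqrt(2)/16 + sqrt(6)/16 + 1/4.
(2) A full measurement returns |101> with probability -sqrt(6)/16 + sqrt(2)/16 + 1/4.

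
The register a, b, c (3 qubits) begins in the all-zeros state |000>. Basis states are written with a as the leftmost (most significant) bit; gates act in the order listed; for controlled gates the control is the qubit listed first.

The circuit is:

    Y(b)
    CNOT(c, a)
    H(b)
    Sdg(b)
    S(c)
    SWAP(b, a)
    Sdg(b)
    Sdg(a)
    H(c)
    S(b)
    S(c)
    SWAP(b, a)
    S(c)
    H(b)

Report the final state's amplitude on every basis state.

The resulting statevector has amplitude sqrt(2)*I/2 on |000>, -sqrt(2)*I/2 on |001>, and 0 on every other basis state.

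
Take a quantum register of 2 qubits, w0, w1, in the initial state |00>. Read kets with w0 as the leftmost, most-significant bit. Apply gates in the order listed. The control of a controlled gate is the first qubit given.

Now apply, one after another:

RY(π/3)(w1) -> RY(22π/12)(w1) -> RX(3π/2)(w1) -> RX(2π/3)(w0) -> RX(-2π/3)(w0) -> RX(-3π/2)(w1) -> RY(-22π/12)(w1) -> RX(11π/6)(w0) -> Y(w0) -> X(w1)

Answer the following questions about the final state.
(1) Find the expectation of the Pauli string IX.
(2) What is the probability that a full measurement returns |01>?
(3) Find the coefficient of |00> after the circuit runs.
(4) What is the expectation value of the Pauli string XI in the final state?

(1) The observable IX averages to sqrt(3)/2. Key observation: the block from step 2 through step 7 cancels to the identity and can be dropped.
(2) The probability of measuring |01> is 3/8 - 3*sqrt(3)/16.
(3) |00> carries amplitude -sqrt(6)/8 + sqrt(2)/8 in the final state.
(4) In the final state, XI has expectation 0.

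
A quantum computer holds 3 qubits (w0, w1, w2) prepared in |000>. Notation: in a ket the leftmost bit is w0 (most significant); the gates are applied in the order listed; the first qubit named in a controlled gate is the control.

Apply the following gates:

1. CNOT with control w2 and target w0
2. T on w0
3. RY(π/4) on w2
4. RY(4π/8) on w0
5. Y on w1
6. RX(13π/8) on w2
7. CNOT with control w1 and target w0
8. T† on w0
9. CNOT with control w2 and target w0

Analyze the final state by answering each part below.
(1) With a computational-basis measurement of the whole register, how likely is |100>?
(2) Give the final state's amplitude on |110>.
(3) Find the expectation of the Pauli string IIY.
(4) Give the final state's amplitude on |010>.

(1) Outcome |100> occurs with probability 0.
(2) |110> carries amplitude -sqrt(2)*I*sqrt(sqrt(2)/4 + 1/2)*exp(-I*pi/4)*cos(3*pi/16)/2 + sqrt(2)*sqrt(1/2 - sqrt(2)/4)*exp(-I*pi/4)*sin(3*pi/16)/2 in the final state.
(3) The observable IIY averages to sqrt(sqrt(2) + 2)/4.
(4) The final state's coefficient on |010> equals sqrt(2)*sqrt(1/2 - sqrt(2)/4)*sin(3*pi/16)/2 - sqrt(2)*I*sqrt(sqrt(2)/4 + 1/2)*cos(3*pi/16)/2.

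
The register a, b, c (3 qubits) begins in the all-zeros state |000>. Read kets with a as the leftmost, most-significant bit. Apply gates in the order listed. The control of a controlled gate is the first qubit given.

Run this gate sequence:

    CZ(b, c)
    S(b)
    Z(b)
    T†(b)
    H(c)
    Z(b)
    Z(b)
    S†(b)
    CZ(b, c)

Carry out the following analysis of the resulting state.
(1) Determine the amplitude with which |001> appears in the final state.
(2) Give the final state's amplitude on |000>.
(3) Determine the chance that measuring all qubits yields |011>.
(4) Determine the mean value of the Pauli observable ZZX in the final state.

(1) The amplitude on |001> is sqrt(2)/2.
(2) The final state's coefficient on |000> equals sqrt(2)/2.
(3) The probability of measuring |011> is 0.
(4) The expectation value of ZZX is 1.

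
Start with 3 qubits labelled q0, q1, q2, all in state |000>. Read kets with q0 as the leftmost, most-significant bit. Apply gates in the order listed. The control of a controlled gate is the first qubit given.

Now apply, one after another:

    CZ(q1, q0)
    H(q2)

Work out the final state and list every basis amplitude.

The resulting statevector has amplitude sqrt(2)/2 on |000>, sqrt(2)/2 on |001>, and 0 on every other basis state.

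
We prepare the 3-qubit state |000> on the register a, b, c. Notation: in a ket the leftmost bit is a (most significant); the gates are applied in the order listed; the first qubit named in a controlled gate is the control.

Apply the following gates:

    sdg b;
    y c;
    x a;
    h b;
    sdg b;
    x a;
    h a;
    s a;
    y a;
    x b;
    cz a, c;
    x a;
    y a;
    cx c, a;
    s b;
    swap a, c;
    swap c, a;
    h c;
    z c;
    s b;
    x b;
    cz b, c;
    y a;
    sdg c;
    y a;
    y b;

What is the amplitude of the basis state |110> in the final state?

The amplitude on |110> is -sqrt(2)*I/4.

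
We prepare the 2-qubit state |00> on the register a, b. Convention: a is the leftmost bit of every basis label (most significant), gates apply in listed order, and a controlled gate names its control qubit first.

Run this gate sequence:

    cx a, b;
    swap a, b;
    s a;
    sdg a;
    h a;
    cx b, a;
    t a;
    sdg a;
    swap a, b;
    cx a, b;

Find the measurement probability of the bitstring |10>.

The probability of measuring |10> is 0.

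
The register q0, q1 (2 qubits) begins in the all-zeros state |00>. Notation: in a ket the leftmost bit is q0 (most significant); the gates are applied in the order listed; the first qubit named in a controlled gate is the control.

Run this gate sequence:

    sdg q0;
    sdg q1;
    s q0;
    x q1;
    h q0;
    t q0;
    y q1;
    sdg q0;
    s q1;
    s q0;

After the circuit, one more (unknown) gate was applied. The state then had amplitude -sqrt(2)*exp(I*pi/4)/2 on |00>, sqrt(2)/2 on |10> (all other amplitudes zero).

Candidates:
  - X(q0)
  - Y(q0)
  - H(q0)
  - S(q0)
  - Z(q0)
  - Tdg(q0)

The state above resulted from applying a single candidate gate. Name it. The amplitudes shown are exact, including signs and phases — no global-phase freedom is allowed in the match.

It was Y(q0) that produced the state shown.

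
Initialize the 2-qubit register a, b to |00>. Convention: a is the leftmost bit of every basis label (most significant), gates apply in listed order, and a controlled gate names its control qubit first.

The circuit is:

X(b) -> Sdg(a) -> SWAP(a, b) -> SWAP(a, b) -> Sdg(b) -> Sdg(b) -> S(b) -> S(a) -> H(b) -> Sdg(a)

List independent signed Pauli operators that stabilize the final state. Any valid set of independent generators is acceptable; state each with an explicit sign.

The final state is stabilized by the group generated by -IX, +ZI; other independent generating sets are equally valid.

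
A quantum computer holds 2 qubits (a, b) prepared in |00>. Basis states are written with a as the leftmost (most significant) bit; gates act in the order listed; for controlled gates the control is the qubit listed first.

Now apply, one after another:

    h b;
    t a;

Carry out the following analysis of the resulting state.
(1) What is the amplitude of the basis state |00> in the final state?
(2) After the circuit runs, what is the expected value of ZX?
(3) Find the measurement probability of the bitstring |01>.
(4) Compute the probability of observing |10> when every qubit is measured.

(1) |00> carries amplitude sqrt(2)/2 in the final state.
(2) In the final state, ZX has expectation 1.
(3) A full measurement returns |01> with probability 1/2.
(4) Outcome |10> occurs with probability 0.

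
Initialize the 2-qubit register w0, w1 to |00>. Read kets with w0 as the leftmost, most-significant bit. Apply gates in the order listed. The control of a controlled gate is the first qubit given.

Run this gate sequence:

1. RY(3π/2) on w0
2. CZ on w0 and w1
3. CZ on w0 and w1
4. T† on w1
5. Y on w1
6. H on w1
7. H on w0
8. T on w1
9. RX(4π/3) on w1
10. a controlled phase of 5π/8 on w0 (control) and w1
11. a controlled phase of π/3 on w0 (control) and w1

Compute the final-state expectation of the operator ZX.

The expectation value of ZX is -3*sqrt(3*sqrt(2) + 6)/16 - sqrt(sqrt(2) + 2)/16 - sqrt(6 - 3*sqrt(2))/16 + 3*sqrt(2 - sqrt(2))/16.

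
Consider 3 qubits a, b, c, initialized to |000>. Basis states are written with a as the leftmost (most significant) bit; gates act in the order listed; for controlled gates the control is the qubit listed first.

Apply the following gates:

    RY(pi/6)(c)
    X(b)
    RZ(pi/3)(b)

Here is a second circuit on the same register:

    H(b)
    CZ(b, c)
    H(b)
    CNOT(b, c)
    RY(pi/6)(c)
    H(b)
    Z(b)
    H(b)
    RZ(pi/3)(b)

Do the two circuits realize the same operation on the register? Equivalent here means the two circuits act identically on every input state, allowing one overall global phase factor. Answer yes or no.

No, they are not equivalent — no single phase factor reconciles the two unitaries.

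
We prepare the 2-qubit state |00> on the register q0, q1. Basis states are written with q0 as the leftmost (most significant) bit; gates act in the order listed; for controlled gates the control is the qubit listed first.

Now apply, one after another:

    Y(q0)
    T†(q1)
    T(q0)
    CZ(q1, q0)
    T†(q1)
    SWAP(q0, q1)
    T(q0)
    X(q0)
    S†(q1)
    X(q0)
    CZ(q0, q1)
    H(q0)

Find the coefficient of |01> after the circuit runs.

The final state's coefficient on |01> equals sqrt(2)*exp(I*pi/4)/2.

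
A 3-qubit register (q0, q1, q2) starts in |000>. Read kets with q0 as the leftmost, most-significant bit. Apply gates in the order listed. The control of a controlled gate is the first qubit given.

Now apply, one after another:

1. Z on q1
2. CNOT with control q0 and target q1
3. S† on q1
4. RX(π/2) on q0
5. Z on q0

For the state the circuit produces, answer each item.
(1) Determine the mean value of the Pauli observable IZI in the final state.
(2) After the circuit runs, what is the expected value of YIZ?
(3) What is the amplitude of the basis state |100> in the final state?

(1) In the final state, IZI has expectation 1.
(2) In the final state, YIZ has expectation 1.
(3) The final state's coefficient on |100> equals sqrt(2)*I/2.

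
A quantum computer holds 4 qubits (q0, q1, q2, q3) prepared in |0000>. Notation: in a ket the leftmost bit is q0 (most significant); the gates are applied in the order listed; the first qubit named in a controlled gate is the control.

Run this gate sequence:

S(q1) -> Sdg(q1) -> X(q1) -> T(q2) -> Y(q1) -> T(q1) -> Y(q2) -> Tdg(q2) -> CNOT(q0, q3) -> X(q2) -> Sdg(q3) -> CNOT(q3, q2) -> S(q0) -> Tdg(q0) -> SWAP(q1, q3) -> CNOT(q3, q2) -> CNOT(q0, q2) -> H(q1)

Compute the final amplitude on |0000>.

The final state's coefficient on |0000> equals -sqrt(2)*exp(3*I*pi/4)/2.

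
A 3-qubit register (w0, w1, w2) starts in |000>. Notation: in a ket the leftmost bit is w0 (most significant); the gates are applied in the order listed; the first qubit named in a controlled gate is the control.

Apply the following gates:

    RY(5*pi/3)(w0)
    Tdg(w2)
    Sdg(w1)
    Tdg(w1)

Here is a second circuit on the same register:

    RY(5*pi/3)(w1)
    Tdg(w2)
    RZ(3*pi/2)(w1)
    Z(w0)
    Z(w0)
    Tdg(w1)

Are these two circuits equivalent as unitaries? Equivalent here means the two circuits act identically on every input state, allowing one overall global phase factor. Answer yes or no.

No — the two circuits implement different unitaries, even allowing a global phase.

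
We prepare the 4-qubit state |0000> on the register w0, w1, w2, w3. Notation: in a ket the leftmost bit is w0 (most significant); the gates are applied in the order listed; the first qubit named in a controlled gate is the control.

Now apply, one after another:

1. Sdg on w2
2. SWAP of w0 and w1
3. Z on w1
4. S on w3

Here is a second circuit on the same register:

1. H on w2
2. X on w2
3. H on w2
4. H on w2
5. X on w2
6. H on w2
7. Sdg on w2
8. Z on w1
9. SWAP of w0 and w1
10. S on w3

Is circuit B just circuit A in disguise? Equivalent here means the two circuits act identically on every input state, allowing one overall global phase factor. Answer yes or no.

No — the two circuits implement different unitaries, even allowing a global phase.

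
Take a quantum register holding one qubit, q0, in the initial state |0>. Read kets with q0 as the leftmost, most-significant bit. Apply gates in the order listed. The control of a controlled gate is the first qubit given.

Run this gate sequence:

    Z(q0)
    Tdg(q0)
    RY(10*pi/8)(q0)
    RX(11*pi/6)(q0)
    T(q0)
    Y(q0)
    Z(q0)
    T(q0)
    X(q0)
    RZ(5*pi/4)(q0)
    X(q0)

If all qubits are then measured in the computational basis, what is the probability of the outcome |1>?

Outcome |1> occurs with probability 1/2 - sqrt(6)/8.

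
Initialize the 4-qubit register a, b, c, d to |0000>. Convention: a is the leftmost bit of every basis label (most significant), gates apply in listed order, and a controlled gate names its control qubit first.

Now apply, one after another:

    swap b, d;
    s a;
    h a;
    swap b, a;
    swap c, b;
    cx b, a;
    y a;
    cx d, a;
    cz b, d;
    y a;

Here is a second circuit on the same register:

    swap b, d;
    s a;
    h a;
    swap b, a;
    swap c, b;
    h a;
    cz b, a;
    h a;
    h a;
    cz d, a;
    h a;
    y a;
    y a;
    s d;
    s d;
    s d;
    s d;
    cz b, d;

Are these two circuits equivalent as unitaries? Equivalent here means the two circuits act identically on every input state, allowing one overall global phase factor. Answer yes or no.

No, they are not equivalent — no single phase factor reconciles the two unitaries.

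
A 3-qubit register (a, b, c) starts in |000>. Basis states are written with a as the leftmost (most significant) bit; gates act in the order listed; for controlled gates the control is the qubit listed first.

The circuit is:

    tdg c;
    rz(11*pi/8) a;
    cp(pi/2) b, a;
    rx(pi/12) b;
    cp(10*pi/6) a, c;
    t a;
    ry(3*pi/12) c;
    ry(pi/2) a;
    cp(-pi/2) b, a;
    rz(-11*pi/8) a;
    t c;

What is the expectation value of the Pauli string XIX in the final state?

The expectation value of XIX is -sqrt(3*sqrt(2) + 6)/16 + (-2 - sqrt(2))*sqrt(4 - 2*sqrt(2))/32 + (8 - 4*sqrt(2))*sqrt(sqrt(2) + 2)/32.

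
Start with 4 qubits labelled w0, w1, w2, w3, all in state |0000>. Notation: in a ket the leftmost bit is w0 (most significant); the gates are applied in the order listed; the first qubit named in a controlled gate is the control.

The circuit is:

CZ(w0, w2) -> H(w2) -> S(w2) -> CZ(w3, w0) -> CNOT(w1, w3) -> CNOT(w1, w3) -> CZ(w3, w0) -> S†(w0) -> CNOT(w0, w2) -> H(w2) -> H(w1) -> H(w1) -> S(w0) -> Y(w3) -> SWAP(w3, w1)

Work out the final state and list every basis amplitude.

The resulting statevector has amplitude -1/2 + I/2 on |0100>, 1/2 + I/2 on |0110>, and 0 on every other basis state. Key observation: steps 4-7 multiply out to the identity, so the circuit reduces to the remaining gates.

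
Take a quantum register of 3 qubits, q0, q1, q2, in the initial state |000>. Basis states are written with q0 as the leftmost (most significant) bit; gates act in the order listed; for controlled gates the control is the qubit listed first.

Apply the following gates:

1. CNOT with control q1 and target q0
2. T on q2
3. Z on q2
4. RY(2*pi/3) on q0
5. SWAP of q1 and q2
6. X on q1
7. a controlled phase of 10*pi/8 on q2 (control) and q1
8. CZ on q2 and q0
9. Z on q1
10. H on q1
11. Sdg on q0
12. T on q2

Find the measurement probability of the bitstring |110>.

A full measurement returns |110> with probability 3/8.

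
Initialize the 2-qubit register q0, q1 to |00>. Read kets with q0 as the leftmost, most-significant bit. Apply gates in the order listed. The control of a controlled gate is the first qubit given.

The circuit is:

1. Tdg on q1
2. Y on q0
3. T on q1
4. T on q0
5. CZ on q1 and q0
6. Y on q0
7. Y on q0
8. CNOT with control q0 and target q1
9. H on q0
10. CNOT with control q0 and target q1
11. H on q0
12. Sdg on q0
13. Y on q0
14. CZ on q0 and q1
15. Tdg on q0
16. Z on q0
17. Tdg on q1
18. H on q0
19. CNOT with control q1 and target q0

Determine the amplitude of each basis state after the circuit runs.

The final amplitudes are sqrt(2)*(-1 - exp(3*I*pi/4))/4 on |00>, sqrt(2)*(-I - exp(3*I*pi/4))/4 on |01>, sqrt(2)*(1 - exp(3*I*pi/4))/4 on |10>, sqrt(2)*(-I + exp(3*I*pi/4))/4 on |11>.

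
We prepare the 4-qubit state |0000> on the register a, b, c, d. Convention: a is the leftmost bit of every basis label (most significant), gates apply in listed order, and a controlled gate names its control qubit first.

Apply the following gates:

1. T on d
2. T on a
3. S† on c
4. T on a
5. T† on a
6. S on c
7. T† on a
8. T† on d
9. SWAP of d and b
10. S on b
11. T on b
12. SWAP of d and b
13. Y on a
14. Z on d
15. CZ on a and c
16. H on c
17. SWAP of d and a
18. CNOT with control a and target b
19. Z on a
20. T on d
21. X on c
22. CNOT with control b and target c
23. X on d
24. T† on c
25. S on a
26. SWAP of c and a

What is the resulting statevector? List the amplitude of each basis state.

The resulting statevector has amplitude sqrt(2)*exp(3*I*pi/4)/2 on |0000>, sqrt(2)*I/2 on |1000>, and 0 on every other basis state. Key observation: the block from step 1 through step 8 cancels to the identity and can be dropped.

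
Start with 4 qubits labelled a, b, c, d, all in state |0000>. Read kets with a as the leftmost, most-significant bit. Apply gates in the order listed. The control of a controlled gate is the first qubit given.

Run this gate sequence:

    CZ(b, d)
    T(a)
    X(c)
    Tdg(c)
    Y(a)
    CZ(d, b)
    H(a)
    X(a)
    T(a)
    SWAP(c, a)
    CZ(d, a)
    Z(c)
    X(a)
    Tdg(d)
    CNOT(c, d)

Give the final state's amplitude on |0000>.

|0000> carries amplitude -sqrt(2)*exp(I*pi/4)/2 in the final state.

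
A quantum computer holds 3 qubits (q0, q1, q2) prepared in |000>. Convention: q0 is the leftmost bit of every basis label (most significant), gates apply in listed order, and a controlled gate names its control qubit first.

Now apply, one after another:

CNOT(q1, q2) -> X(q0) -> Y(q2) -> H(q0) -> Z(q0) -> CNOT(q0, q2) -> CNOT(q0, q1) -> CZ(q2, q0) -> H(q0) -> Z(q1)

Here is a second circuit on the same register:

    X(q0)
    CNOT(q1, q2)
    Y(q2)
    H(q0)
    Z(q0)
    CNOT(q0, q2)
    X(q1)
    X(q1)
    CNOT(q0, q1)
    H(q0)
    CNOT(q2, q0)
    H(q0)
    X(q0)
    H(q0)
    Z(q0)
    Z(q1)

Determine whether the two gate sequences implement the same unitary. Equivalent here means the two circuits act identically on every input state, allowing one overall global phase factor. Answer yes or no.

Yes: on every input state the two circuits agree up to one overall phase factor.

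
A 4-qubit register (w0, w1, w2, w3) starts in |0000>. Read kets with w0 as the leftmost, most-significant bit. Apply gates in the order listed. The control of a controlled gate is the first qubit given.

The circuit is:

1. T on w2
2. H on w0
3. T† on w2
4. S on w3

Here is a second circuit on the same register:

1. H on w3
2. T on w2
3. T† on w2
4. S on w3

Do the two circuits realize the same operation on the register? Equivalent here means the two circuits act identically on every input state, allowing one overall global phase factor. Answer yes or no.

No, they are not equivalent — no single phase factor reconciles the two unitaries.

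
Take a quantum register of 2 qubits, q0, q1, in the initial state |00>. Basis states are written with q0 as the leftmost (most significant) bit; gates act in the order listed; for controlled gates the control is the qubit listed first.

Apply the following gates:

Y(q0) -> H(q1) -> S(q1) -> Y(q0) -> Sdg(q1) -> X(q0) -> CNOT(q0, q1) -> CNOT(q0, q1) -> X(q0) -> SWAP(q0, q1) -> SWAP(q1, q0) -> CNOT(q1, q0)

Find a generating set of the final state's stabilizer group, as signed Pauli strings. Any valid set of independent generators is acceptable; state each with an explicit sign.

The final state is stabilized by the group generated by +XX, +ZZ; other independent generating sets are equally valid. Key observation: gates 6-9 undo each other exactly, leaving only the rest of the circuit to track.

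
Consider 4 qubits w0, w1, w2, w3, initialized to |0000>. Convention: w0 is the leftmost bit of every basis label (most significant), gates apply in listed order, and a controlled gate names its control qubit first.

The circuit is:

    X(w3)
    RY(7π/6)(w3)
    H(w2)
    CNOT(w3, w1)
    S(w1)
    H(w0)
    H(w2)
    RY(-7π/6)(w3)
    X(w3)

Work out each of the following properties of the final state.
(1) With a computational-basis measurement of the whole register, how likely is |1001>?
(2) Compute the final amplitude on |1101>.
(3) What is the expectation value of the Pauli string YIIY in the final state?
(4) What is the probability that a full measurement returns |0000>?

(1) The probability of measuring |1001> is 1/32.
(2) The amplitude on |1101> is -sqrt(2)*I/8.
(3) The observable YIIY averages to 0.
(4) A full measurement returns |0000> with probability sqrt(3)/8 + 7/32.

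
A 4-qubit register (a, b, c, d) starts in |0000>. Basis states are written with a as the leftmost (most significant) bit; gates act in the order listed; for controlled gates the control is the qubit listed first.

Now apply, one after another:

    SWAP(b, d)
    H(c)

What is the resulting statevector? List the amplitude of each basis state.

The resulting statevector has amplitude sqrt(2)/2 on |0000>, sqrt(2)/2 on |0010>, and 0 on every other basis state.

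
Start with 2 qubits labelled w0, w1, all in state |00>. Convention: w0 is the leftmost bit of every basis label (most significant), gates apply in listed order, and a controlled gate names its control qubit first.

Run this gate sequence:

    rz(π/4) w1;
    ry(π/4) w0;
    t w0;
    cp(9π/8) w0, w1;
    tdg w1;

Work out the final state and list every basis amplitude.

After the circuit, the state carries amplitude -sqrt(sqrt(2) + 2)*exp(7*I*pi/8)/2 on |00>, 0 on |01>, sqrt(2 - sqrt(2))*exp(I*pi/8)/2 on |10>, 0 on |11>.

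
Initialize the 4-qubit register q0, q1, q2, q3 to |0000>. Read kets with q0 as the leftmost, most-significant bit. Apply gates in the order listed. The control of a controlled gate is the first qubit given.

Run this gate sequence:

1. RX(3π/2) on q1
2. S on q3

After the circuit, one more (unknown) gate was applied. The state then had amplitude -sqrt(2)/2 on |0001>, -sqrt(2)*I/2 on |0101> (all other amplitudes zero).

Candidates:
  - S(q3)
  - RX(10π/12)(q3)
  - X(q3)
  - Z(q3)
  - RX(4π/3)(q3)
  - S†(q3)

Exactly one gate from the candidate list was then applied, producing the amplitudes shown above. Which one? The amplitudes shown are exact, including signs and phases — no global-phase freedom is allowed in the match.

The unique candidate consistent with the amplitudes is X(q3).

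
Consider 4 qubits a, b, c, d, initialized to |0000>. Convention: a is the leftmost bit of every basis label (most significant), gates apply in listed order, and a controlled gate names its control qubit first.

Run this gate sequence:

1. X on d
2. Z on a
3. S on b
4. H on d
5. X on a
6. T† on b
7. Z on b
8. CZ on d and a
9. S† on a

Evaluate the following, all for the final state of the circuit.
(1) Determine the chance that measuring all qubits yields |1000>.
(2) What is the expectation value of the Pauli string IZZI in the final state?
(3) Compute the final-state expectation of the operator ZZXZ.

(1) Outcome |1000> occurs with probability 1/2.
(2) The expectation value of IZZI is 1.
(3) In the final state, ZZXZ has expectation 0.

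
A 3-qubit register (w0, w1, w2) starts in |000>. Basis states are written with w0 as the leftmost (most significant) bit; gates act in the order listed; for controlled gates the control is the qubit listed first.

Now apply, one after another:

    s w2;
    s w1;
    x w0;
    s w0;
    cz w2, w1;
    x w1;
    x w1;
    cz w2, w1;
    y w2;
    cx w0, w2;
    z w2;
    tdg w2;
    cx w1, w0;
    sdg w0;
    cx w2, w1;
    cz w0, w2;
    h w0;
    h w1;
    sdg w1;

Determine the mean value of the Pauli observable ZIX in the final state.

The expectation value of ZIX is 0.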